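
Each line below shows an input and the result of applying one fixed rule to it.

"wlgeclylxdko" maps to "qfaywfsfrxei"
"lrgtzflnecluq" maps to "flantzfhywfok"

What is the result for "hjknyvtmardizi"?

Looking at the pairs, the operation is to shift every letter 6 places backward in the alphabet (wrapping around).
So "hjknyvtmardizi" becomes "bdehspngulxctc".

bdehspngulxctc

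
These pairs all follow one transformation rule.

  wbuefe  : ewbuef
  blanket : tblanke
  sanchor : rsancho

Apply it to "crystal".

lcrysta

What's happening: move the last character to the front.
For "crystal" the result is "lcrysta".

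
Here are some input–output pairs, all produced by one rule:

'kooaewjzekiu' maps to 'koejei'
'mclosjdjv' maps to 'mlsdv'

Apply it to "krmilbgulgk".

Rule — keep every other character starting from the first (positions 1st, 3rd, 5th, ...).
On "krmilbgulgk" that produces "kmlglk".

kmlglk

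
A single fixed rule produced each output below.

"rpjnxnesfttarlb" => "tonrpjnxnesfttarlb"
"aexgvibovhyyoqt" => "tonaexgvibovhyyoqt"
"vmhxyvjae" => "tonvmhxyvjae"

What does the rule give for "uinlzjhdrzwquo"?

What's happening: prepend "ton".
Doing the same to "uinlzjhdrzwquo": "tonuinlzjhdrzwquo".

tonuinlzjhdrzwquo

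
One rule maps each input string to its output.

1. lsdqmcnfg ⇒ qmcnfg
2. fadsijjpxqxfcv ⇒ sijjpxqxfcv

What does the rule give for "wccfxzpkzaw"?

The rule is to delete the first 3 characters.
"wccfxzpkzaw" → "fxzpkzaw".

fxzpkzaw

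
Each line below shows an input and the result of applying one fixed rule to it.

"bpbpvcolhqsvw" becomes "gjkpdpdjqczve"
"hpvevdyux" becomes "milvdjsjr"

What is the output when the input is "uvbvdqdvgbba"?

ppoijpjrerju

The rule is to shift every letter 12 places backward in the alphabet (wrapping around), then move the last 3 characters to the front (rotate right by 3).
"uvbvdqdvgbba" → "ppoijpjrerju".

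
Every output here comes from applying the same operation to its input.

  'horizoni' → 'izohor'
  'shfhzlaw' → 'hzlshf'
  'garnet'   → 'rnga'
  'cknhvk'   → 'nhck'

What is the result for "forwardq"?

Each output is the input with this applied: delete the last 2 characters, then swap the front and back halves of the string.
For "forwardq", step one produces "forwar"; step two turns that into "warfor".
(Check on "cknhvk": → "cknh" → "nhck" ✓)

warfor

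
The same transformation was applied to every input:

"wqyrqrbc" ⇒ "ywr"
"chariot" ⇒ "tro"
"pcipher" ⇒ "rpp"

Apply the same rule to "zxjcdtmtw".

Rule — sort the characters into reverse alphabetical order, then keep only the first 3 characters.
"zxjcdtmtw" → "zxwttmjdc" → "zxw".

zxw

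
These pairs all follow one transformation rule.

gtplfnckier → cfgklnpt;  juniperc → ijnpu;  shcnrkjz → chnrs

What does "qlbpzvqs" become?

blpqz

Rule — delete the last 3 characters, then sort the characters into alphabetical order.
So "qlbpzvqs" becomes "blpqz".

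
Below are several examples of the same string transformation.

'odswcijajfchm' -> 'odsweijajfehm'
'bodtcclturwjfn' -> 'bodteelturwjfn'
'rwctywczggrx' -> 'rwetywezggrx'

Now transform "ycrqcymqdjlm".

yerqeymqdjlm

The pattern: replace every "c" with "e".
On "ycrqcymqdjlm" that produces "yerqeymqdjlm".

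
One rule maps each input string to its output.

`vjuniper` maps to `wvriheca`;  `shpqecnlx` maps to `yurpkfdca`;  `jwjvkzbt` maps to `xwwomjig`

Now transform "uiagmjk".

Rule — shift every letter 13 places forward in the alphabet (wrapping around) — i.e. ROT13, then sort the characters into reverse alphabetical order.
On "uiagmjk": the first step gives "hvntzwx", and the second then gives "zxwvtnh".

zxwvtnh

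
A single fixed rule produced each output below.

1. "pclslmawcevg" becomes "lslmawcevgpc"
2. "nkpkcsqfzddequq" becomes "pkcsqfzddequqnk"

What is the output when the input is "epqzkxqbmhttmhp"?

qzkxqbmhttmhpep

What's happening: move the first 2 characters to the end (rotate left by 2).
So "epqzkxqbmhttmhp" becomes "qzkxqbmhttmhpep".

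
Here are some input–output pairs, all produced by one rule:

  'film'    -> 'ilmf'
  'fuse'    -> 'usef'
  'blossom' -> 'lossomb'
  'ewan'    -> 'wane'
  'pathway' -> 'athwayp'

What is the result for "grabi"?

In each case the input is transformed by: move the first character to the end.
"grabi" → "rabig".

rabig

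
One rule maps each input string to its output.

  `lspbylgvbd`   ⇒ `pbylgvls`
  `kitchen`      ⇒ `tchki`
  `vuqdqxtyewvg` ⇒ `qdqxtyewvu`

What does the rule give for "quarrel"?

Each output is the input with this applied: delete the last 2 characters, then move the first 2 characters to the end (rotate left by 2).
Applying that to "quarrel" gives "arrqu".

arrqu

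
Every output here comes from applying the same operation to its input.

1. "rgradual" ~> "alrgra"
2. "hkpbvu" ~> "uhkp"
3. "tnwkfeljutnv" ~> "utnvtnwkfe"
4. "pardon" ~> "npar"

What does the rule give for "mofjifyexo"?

The pattern: swap the front and back halves of the string, then delete the first 2 characters.
On "mofjifyexo": the first step gives "fyexomofji", and the second then gives "exomofji".

exomofji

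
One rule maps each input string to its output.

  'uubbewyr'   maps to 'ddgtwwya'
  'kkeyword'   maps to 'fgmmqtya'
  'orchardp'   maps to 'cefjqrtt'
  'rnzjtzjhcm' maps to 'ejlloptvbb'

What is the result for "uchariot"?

The rule is to sort the characters into alphabetical order, then shift every letter 2 places forward in the alphabet (wrapping around).
On "uchariot": the first step gives "achiortu", and the second then gives "cejkqtvw".
(Check on "kkeyword": → "dekkorwy" → "fgmmqtya" ✓)

cejkqtvw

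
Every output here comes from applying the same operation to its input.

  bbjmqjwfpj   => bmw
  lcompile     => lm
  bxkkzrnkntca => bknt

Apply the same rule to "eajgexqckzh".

egq

Rule — move the last 2 characters to the front (rotate right by 2), then keep one character in every 3, starting at position 3 (positions 3rd, 6th, 9th, ...).
Working it through for "eajgexqckzh": intermediate "zheajgexqck", final "egq".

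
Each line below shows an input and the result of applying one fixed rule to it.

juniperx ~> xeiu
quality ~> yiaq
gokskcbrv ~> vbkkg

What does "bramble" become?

ebab

Each output is the input with this applied: reverse the string, then keep every other character starting from the first (positions 1st, 3rd, 5th, ...).
"bramble" → "ebab".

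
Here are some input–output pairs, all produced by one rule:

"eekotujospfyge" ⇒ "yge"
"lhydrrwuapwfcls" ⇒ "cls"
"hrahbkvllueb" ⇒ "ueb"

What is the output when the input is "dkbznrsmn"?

Looking at the pairs, the operation is to keep only the last 3 characters.
For "dkbznrsmn" the result is "smn".

smn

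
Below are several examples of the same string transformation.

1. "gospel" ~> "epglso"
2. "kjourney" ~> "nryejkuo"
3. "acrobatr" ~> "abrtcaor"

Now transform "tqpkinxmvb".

xnvmtbpqik

Looking at the pairs, the operation is to swap the front and back halves of the string, then swap each adjacent pair of characters (1↔2, 3↔4, ...).
On "tqpkinxmvb" that produces "xnvmtbpqik".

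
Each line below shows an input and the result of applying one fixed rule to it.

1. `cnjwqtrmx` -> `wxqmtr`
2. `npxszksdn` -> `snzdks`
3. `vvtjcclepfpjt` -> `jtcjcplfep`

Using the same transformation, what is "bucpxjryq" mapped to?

Each output is the input with this applied: delete the first 3 characters, then take characters alternately from the front and the back (1st, last, 2nd, 2nd-last, ...).
Applying both steps to "bucpxjryq": "pxjryq", then "pqxyjr".

pqxyjr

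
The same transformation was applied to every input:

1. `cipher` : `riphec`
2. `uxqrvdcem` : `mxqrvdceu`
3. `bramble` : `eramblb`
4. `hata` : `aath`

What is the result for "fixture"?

eixturf

Rule — swap the first and last characters.
On "fixture" that produces "eixturf".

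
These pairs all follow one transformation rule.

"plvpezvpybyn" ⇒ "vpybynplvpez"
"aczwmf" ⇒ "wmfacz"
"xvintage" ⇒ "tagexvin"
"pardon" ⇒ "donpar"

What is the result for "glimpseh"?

psehglim

The pattern: swap the front and back halves of the string.
For "glimpseh" the result is "psehglim".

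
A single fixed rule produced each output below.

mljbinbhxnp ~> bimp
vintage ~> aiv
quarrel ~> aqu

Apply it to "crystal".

What's happening: sort the characters into alphabetical order, then keep one character in every 3, starting at position 1 (positions 1st, 4th, 7th, ...).
"crystal" → "aclrsty" → "ary".

ary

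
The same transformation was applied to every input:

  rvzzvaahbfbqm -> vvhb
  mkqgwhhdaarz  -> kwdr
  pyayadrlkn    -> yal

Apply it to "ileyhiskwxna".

Each output is the input with this applied: keep one character in every 3, starting at position 2 (positions 2nd, 5th, 8th, ...).
"ileyhiskwxna" → "lhkn".

lhkn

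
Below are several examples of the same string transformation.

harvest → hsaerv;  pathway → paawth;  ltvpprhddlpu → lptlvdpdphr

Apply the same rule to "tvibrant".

tnvairb

The transformation: delete the last character, then take characters alternately from the front and the back (1st, last, 2nd, 2nd-last, ...).
Starting from "tvibrant": after the first operation, "tvibran"; after the second, "tnvairb".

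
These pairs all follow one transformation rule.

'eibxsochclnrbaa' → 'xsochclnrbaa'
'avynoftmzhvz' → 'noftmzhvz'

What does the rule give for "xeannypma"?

In each case the input is transformed by: delete the first 3 characters.
For "xeannypma" the result is "nnypma".

nnypma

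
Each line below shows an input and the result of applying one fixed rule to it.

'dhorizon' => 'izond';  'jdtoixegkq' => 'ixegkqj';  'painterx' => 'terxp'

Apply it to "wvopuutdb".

uutdbw

In each case the input is transformed by: move the first character to the end, then delete the first 3 characters.
Doing the same to "wvopuutdb": "uutdbw".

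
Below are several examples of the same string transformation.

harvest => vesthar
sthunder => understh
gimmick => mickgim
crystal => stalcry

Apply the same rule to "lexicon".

iconlex

The pattern: move the first 3 characters to the end (rotate left by 3).
So "lexicon" becomes "iconlex".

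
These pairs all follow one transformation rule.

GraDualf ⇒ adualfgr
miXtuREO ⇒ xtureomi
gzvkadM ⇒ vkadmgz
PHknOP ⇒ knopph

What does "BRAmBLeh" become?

Looking at the pairs, the operation is to move the first 2 characters to the end (rotate left by 2), then convert every letter to lowercase.
"BRAmBLeh" → "AmBLehBR" → "amblehbr".
(Check on "gzvkadM": → "vkadMgz" → "vkadmgz" ✓)

amblehbr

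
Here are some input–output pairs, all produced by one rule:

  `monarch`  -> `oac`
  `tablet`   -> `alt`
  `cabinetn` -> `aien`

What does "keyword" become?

Looking at the pairs, the operation is to keep every other character starting from the second (positions 2nd, 4th, 6th, ...).
Doing the same to "keyword": "ewr".

ewr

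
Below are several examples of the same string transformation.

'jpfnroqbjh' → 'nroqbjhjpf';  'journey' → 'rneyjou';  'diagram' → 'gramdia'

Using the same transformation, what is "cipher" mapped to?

hercip

Each output is the input with this applied: move the first 3 characters to the end (rotate left by 3).
Applying that to "cipher" gives "hercip".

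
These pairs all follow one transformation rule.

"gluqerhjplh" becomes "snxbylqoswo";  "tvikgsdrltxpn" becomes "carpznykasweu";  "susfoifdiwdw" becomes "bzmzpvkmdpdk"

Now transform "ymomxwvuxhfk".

tftvdebcoerm

Rule — shift every letter 7 places forward in the alphabet (wrapping around), then swap each adjacent pair of characters (1↔2, 3↔4, ...).
Starting from "ymomxwvuxhfk": after the first operation, "ftvtedcbeomr"; after the second, "tftvdebcoerm".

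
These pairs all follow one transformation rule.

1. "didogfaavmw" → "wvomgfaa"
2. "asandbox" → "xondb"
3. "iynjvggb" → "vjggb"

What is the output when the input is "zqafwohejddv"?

wvojhfedd

The rule is to delete the first 3 characters, then sort the characters into reverse alphabetical order.
Applying both steps to "zqafwohejddv": "fwohejddv", then "wvojhfedd".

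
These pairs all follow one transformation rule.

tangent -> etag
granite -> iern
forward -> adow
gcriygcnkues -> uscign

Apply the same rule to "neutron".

Looking at the pairs, the operation is to move the last 3 characters to the front (rotate right by 3), then keep every other character starting from the first (positions 1st, 3rd, 5th, ...).
On "neutron": the first step gives "ronneut", and the second then gives "rnet".

rnet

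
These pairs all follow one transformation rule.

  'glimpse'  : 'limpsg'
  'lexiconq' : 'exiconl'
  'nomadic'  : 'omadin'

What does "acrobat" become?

In each case the input is transformed by: delete the last character, then move the first character to the end.
Applying both steps to "acrobat": "acroba", then "crobaa".

crobaa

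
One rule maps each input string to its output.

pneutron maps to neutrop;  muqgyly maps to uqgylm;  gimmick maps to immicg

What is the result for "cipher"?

The rule is to delete the last character, then move the first character to the end.
On "cipher": the first step gives "ciphe", and the second then gives "iphec".
(Check on "gimmick": → "gimmic" → "immicg" ✓)

iphec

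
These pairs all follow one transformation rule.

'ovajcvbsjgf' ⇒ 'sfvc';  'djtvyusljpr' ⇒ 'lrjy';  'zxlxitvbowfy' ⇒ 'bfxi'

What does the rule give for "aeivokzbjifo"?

bfeo

The transformation: keep one character in every 3, starting at position 2 (positions 2nd, 5th, 8th, ...), then move the last 2 characters to the front (rotate right by 2).
On "aeivokzbjifo": the first step gives "eobf", and the second then gives "bfeo".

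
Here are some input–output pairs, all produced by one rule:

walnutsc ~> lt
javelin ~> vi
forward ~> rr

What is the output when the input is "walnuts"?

The rule is to keep one character in every 3, starting at position 3 (positions 3rd, 6th, 9th, ...).
Doing the same to "walnuts": "lt".

lt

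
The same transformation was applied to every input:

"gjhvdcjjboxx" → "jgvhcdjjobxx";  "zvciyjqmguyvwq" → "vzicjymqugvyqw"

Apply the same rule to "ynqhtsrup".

nyhqsturp

What's happening: swap each adjacent pair of characters (1↔2, 3↔4, ...).
Doing the same to "ynqhtsrup": "nyhqsturp".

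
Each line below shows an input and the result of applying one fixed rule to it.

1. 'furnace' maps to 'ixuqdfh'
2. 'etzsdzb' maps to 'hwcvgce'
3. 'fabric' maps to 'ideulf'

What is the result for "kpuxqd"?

nsxatg

The pattern: shift every letter 3 places forward in the alphabet (wrapping around).
On "kpuxqd" that produces "nsxatg".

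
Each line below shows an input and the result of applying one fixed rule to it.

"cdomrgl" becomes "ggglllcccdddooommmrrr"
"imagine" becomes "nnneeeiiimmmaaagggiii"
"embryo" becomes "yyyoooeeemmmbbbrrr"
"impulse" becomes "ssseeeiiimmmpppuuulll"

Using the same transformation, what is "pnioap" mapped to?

aaappppppnnniiiooo

Looking at the pairs, the operation is to move the last 2 characters to the front (rotate right by 2), then repeat every character 3 times.
Starting from "pnioap": after the first operation, "appnio"; after the second, "aaappppppnnniiiooo".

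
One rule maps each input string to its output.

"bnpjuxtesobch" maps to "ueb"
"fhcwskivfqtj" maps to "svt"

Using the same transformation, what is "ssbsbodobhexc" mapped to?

boe

What's happening: delete the first 2 characters, then keep one character in every 3, starting at position 3 (positions 3rd, 6th, 9th, ...).
Working it through for "ssbsbodobhexc": intermediate "bsbodobhexc", final "boe".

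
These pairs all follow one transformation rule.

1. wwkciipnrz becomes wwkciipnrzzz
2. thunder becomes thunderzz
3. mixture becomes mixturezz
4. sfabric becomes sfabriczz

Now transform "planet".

What's happening: append "zz".
"planet" → "planetzz".

planetzz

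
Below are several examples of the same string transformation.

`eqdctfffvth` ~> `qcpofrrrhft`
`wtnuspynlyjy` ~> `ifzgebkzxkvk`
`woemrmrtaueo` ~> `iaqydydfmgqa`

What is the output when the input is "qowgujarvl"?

caisgvmdhx

In each case the input is transformed by: shift every letter 12 places forward in the alphabet (wrapping around).
For "qowgujarvl" the result is "caisgvmdhx".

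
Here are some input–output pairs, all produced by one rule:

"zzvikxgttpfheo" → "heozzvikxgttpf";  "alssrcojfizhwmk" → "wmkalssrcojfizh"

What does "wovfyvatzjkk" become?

jkkwovfyvatz

Looking at the pairs, the operation is to move the last 3 characters to the front (rotate right by 3).
On "wovfyvatzjkk" that produces "jkkwovfyvatz".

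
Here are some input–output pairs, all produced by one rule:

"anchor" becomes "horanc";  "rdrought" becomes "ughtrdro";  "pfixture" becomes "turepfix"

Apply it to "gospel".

pelgos

Each output is the input with this applied: swap the front and back halves of the string.
"gospel" → "pelgos".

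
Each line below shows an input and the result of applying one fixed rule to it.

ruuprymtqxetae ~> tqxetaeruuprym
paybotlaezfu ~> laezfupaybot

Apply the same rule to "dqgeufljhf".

What's happening: swap the front and back halves of the string.
"dqgeufljhf" → "fljhfdqgeu".

fljhfdqgeu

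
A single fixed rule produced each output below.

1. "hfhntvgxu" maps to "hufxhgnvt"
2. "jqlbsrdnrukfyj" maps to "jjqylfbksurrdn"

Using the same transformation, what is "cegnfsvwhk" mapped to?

ckehgwnvfs

The transformation: take characters alternately from the front and the back (1st, last, 2nd, 2nd-last, ...).
"cegnfsvwhk" → "ckehgwnvfs".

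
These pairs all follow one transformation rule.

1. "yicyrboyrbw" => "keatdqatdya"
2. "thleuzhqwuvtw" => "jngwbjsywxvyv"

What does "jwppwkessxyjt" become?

yrrymguuzalvl

Looking at the pairs, the operation is to move the first character to the end, then shift every letter 2 places forward in the alphabet (wrapping around).
So "jwppwkessxyjt" becomes "yrrymguuzalvl".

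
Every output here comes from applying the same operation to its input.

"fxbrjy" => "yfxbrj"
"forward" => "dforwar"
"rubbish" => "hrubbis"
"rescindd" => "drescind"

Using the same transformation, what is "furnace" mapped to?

The transformation: move the last character to the front.
So "furnace" becomes "efurnac".

efurnac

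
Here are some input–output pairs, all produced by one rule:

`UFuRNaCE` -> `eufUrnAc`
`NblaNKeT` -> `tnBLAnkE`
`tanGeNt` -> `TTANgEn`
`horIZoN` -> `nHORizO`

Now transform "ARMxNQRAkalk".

KarmXnqraKAL

The rule is to flip the case of every letter, then move the last character to the front.
"ARMxNQRAkalk" → "armXnqraKALK" → "KarmXnqraKAL".
(Check on "UFuRNaCE": → "ufUrnAce" → "eufUrnAc" ✓)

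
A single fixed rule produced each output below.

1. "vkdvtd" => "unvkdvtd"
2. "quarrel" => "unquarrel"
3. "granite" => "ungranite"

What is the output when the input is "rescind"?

The rule is to prepend "un".
On "rescind" that produces "unrescind".

unrescind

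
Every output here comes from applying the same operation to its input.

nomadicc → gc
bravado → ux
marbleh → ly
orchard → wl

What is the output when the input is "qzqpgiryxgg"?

kcr

Rule — keep one character in every 3, starting at position 3 (positions 3rd, 6th, 9th, ...), then shift every letter 6 places backward in the alphabet (wrapping around).
Applying both steps to "qzqpgiryxgg": "qix", then "kcr".
(Check on "orchard": → "cr" → "wl" ✓)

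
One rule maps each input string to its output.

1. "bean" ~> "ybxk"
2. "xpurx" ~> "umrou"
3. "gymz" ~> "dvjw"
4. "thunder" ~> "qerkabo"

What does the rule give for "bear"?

The rule is to shift every letter 3 places backward in the alphabet (wrapping around).
Doing the same to "bear": "ybxo".

ybxo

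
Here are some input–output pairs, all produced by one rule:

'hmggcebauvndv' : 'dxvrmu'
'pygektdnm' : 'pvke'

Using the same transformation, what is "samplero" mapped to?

The transformation: keep every other character starting from the second (positions 2nd, 4th, 6th, ...), then shift every letter 9 places backward in the alphabet (wrapping around).
Working it through for "samplero": intermediate "apeo", final "rgvf".

rgvf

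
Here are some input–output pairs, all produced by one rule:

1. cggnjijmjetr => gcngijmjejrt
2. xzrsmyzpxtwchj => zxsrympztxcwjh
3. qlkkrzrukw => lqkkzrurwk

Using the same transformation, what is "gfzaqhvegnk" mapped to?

fgazhqevngk

What's happening: swap each adjacent pair of characters (1↔2, 3↔4, ...).
"gfzaqhvegnk" → "fgazhqevngk".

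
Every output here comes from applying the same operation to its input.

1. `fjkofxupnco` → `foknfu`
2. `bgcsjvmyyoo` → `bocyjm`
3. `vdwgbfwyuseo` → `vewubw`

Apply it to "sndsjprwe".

sedrj

Each output is the input with this applied: keep every other character starting from the first (positions 1st, 3rd, 5th, ...), then take characters alternately from the front and the back (1st, last, 2nd, 2nd-last, ...).
"sndsjprwe" → "sdjre" → "sedrj".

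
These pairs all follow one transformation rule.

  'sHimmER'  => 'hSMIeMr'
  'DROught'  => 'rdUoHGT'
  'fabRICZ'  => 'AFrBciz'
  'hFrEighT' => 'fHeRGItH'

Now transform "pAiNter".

Rule — swap each adjacent pair of characters (1↔2, 3↔4, ...), then flip the case of every letter.
"pAiNter" → "ApNietr" → "aPnIETR".

aPnIETR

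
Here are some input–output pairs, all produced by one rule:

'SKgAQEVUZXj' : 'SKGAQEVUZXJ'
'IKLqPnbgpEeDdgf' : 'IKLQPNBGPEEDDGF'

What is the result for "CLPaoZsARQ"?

CLPAOZSARQ

Rule — convert every letter to uppercase.
Applying that to "CLPaoZsARQ" gives "CLPAOZSARQ".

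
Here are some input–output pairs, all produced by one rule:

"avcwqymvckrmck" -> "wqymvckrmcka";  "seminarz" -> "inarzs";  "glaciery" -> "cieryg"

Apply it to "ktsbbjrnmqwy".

Each output is the input with this applied: move the first character to the end, then delete the first 2 characters.
For "ktsbbjrnmqwy", step one produces "tsbbjrnmqwyk"; step two turns that into "bbjrnmqwyk".

bbjrnmqwyk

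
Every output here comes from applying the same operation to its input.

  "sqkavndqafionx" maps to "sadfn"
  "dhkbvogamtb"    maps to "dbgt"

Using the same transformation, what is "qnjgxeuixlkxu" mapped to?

qgulu

The pattern: keep one character in every 3, starting at position 1 (positions 1st, 4th, 7th, ...).
For "qnjgxeuixlkxu" the result is "qgulu".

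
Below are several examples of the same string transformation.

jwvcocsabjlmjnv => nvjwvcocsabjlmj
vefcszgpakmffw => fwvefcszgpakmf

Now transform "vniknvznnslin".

What's happening: move the last 2 characters to the front (rotate right by 2).
So "vniknvznnslin" becomes "invniknvznnsl".

invniknvznnsl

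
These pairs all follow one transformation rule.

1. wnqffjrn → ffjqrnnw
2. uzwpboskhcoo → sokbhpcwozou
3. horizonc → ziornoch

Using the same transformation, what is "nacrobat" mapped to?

orbcaatn

What's happening: swap the front and back halves of the string, then take characters alternately from the front and the back (1st, last, 2nd, 2nd-last, ...).
On "nacrobat" that produces "orbcaatn".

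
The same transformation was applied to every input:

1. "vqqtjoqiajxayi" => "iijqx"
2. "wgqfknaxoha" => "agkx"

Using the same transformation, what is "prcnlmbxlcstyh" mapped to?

hlrsx

Each output is the input with this applied: keep one character in every 3, starting at position 2 (positions 2nd, 5th, 8th, ...), then sort the characters into alphabetical order.
On "prcnlmbxlcstyh" that produces "hlrsx".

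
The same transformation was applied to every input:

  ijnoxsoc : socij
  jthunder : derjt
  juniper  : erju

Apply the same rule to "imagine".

What's happening: move the first 2 characters to the end (rotate left by 2), then delete the first 3 characters.
Applying both steps to "imagine": "agineim", then "neim".
(Check on "ijnoxsoc": → "noxsocij" → "socij" ✓)

neim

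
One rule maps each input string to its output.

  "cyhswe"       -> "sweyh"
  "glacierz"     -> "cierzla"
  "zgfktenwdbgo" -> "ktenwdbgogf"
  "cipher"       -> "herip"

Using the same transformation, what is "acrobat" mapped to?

obatcr

Each output is the input with this applied: delete the first character, then move the first 2 characters to the end (rotate left by 2).
Applying both steps to "acrobat": "crobat", then "obatcr".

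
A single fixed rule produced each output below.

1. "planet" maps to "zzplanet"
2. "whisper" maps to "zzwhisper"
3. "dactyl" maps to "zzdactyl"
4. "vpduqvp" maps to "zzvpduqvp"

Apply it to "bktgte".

Looking at the pairs, the operation is to prepend "zz".
"bktgte" → "zzbktgte".

zzbktgte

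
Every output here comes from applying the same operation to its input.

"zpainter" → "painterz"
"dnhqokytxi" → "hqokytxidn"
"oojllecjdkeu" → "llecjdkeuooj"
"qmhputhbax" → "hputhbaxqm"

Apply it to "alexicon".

Looking at the pairs, the operation is to move the last 3 characters to the front (rotate right by 3), then swap the front and back halves of the string.
"alexicon" → "lexicona".

lexicona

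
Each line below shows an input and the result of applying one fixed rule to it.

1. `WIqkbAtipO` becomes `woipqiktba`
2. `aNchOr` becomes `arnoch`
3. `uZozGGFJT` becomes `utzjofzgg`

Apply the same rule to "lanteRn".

In each case the input is transformed by: take characters alternately from the front and the back (1st, last, 2nd, 2nd-last, ...), then convert every letter to lowercase.
"lanteRn" → "lnaRnet" → "lnarnet".

lnarnet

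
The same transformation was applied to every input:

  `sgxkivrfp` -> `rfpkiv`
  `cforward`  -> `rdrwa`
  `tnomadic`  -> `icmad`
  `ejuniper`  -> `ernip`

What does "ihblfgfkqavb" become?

fkqavblfg

Rule — delete the first 3 characters, then move the first 3 characters to the end (rotate left by 3).
Starting from "ihblfgfkqavb": after the first operation, "lfgfkqavb"; after the second, "fkqavblfg".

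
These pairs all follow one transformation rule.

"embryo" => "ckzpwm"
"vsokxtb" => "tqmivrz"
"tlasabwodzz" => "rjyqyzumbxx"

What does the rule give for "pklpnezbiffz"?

nijnlcxzgddx

Each output is the input with this applied: shift every letter 2 places backward in the alphabet (wrapping around).
Applying that to "pklpnezbiffz" gives "nijnlcxzgddx".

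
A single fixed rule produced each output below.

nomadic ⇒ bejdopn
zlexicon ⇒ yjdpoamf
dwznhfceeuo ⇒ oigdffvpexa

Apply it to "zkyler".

The rule is to move the first 3 characters to the end (rotate left by 3), then shift every letter 1 place forward in the alphabet (wrapping around).
Starting from "zkyler": after the first operation, "lerzky"; after the second, "mfsalz".

mfsalz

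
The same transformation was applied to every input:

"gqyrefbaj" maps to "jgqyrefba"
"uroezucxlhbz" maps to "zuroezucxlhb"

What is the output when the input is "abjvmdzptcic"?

cabjvmdzptci

Rule — move the last character to the front.
For "abjvmdzptcic" the result is "cabjvmdzptci".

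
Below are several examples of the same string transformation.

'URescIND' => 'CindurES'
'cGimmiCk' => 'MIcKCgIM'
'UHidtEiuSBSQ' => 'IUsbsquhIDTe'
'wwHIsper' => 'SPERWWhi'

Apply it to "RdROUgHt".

Looking at the pairs, the operation is to swap the front and back halves of the string, then flip the case of every letter.
Working it through for "RdROUgHt": intermediate "UgHtRdRO", final "uGhTrDro".

uGhTrDro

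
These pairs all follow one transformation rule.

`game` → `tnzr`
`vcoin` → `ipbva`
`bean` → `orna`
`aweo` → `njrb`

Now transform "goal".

In each case the input is transformed by: shift every letter 13 places forward in the alphabet (wrapping around) — i.e. ROT13.
"goal" → "tbny".

tbny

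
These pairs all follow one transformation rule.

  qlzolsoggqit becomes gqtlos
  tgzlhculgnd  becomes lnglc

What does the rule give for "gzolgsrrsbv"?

rbzls

Each output is the input with this applied: keep every other character starting from the second (positions 2nd, 4th, 6th, ...), then move the first 3 characters to the end (rotate left by 3).
"gzolgsrrsbv" → "rbzls".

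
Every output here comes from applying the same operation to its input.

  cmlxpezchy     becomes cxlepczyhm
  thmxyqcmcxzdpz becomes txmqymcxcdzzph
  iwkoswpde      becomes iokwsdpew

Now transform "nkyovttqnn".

Looking at the pairs, the operation is to swap each adjacent pair of characters (1↔2, 3↔4, ...), then move the first character to the end.
"nkyovttqnn" → "knoytvqtnn" → "noytvqtnnk".
(Check on "iwkoswpde": → "wiokwsdpe" → "iokwsdpew" ✓)

noytvqtnnk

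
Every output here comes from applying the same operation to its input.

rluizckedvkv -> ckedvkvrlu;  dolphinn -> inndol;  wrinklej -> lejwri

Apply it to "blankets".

etsbla

Rule — move the first 3 characters to the end (rotate left by 3), then delete the first 2 characters.
Working it through for "blankets": intermediate "nketsbla", final "etsbla".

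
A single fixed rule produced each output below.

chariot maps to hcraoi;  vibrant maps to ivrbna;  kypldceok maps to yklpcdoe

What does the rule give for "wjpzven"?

jwzpev

Rule — delete the last character, then swap each adjacent pair of characters (1↔2, 3↔4, ...).
Starting from "wjpzven": after the first operation, "wjpzve"; after the second, "jwzpev".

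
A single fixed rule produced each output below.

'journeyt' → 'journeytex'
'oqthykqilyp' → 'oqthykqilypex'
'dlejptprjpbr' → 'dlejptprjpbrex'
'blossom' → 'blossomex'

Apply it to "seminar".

seminarex

What's happening: append "ex".
"seminar" → "seminarex".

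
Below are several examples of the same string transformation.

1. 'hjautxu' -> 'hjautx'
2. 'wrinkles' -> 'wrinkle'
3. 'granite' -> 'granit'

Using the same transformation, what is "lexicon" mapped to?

lexico

Looking at the pairs, the operation is to delete the last character.
"lexicon" → "lexico".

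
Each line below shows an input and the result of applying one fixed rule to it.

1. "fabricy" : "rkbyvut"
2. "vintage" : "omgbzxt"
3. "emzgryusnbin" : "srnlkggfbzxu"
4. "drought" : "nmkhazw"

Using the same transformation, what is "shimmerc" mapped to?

lkffbaxv

The pattern: sort the characters into reverse alphabetical order, then shift every letter 7 places backward in the alphabet (wrapping around).
For "shimmerc", step one produces "srmmihec"; step two turns that into "lkffbaxv".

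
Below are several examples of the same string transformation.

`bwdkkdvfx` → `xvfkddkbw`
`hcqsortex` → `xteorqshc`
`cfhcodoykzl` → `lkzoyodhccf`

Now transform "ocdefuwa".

wafudeoc

Looking at the pairs, the operation is to swap each adjacent pair of characters (1↔2, 3↔4, ...), then reverse the string.
For "ocdefuwa", step one produces "coedufaw"; step two turns that into "wafudeoc".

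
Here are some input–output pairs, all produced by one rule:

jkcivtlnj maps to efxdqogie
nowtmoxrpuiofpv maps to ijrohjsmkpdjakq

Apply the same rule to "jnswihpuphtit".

einrdckpkcodo

What's happening: shift every letter 5 places backward in the alphabet (wrapping around).
On "jnswihpuphtit" that produces "einrdckpkcodo".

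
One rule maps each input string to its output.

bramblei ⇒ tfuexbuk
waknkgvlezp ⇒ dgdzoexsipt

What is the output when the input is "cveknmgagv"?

Looking at the pairs, the operation is to move the first 2 characters to the end (rotate left by 2), then shift every letter 7 places backward in the alphabet (wrapping around).
Working it through for "cveknmgagv": intermediate "eknmgagvcv", final "xdgfztzovo".

xdgfztzovo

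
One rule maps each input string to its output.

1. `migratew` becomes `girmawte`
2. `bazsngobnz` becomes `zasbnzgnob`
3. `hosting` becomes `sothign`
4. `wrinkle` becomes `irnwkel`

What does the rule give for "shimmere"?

ihmsmeer

Rule — move the first 2 characters to the end (rotate left by 2), then take characters alternately from the front and the back (1st, last, 2nd, 2nd-last, ...).
Working it through for "shimmere": intermediate "immeresh", final "ihmsmeer".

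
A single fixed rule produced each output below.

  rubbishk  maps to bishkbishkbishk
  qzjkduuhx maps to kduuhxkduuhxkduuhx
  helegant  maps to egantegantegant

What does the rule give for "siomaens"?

The rule is to delete the first 3 characters, then write the whole string 3 times in a row.
Applying that to "siomaens" gives "maensmaensmaens".

maensmaensmaens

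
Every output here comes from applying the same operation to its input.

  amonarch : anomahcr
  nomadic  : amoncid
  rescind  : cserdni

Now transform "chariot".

rahctoi

The pattern: reverse the string, then move the first 3 characters to the end (rotate left by 3).
Applying both steps to "chariot": "toirahc", then "rahctoi".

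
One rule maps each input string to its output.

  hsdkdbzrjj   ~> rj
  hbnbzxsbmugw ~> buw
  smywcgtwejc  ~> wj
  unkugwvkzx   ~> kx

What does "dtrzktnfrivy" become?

Looking at the pairs, the operation is to keep every other character starting from the second (positions 2nd, 4th, 6th, ...), then delete the first 3 characters.
For "dtrzktnfrivy", step one produces "tztfiy"; step two turns that into "fiy".

fiy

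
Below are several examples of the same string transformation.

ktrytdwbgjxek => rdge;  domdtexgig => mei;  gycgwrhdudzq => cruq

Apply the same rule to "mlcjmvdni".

cvi

The transformation: keep one character in every 3, starting at position 3 (positions 3rd, 6th, 9th, ...).
Doing the same to "mlcjmvdni": "cvi".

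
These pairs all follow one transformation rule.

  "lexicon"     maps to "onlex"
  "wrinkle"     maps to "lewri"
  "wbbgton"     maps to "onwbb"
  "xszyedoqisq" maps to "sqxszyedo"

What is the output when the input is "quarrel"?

elqua

The pattern: move the last 2 characters to the front (rotate right by 2), then delete the last 2 characters.
Starting from "quarrel": after the first operation, "elquarr"; after the second, "elqua".
(Check on "xszyedoqisq": → "sqxszyedoqi" → "sqxszyedo" ✓)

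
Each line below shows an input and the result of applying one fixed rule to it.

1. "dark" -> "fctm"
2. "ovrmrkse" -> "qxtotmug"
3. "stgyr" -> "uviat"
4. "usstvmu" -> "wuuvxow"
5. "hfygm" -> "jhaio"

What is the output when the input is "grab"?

What's happening: shift every letter 2 places forward in the alphabet (wrapping around).
"grab" → "itcd".

itcd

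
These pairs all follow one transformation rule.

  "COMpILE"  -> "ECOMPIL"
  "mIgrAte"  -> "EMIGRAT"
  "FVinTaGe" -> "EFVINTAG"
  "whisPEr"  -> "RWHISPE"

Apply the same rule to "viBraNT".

TVIBRAN

What's happening: move the last character to the front, then convert every letter to uppercase.
So "viBraNT" becomes "TVIBRAN".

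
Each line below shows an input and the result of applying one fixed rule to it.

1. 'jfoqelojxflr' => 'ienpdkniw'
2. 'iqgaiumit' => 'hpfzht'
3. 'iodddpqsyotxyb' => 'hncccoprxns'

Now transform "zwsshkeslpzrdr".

yvrrgjdrkoy

The transformation: shift every letter 1 place backward in the alphabet (wrapping around), then delete the last 3 characters.
Starting from "zwsshkeslpzrdr": after the first operation, "yvrrgjdrkoyqcq"; after the second, "yvrrgjdrkoy".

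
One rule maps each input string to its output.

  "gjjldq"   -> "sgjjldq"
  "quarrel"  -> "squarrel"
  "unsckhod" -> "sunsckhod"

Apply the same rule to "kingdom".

In each case the input is transformed by: prepend "s".
Applying that to "kingdom" gives "skingdom".

skingdom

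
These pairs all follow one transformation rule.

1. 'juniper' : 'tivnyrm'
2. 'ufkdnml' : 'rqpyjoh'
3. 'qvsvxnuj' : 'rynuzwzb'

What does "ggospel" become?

tipkksw

The transformation: move the last 3 characters to the front (rotate right by 3), then shift every letter 4 places forward in the alphabet (wrapping around).
"ggospel" → "pelggos" → "tipkksw".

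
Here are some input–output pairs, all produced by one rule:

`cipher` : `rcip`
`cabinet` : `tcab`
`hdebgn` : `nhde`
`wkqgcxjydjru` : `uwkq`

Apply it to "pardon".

In each case the input is transformed by: move the first 3 characters to the end (rotate left by 3), then keep only the last 4 characters.
Starting from "pardon": after the first operation, "donpar"; after the second, "npar".

npar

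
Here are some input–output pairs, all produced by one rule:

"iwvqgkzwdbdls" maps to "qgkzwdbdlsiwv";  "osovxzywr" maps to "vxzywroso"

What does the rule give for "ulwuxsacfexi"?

uxsacfexiulw

What's happening: move the first 3 characters to the end (rotate left by 3).
Doing the same to "ulwuxsacfexi": "uxsacfexiulw".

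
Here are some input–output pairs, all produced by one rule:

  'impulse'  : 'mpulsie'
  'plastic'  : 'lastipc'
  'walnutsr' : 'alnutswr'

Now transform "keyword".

eyworkd

Looking at the pairs, the operation is to swap the first and last characters, then move the first character to the end.
"keyword" → "deywork" → "eyworkd".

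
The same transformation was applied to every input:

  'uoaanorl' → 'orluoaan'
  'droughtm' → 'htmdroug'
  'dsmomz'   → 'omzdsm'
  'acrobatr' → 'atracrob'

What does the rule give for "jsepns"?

pnsjse

In each case the input is transformed by: move the last 3 characters to the front (rotate right by 3).
On "jsepns" that produces "pnsjse".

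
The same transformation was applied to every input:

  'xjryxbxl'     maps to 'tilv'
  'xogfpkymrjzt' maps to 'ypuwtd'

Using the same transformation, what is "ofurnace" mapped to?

pbko

Looking at the pairs, the operation is to keep every other character starting from the second (positions 2nd, 4th, 6th, ...), then shift every letter 10 places forward in the alphabet (wrapping around).
On "ofurnace": the first step gives "frae", and the second then gives "pbko".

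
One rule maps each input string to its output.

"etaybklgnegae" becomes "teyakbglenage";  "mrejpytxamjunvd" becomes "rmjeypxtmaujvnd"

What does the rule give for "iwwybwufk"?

wiywwbfuk

Rule — swap each adjacent pair of characters (1↔2, 3↔4, ...).
Doing the same to "iwwybwufk": "wiywwbfuk".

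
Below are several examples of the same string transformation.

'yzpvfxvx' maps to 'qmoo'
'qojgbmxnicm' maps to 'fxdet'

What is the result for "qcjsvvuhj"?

tjmy

The transformation: shift every letter 9 places backward in the alphabet (wrapping around), then keep every other character starting from the second (positions 2nd, 4th, 6th, ...).
"qcjsvvuhj" → "tjmy".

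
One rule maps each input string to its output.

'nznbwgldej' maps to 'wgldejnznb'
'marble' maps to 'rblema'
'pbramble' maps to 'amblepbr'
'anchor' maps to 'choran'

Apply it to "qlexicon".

xiconqle

The transformation: move the last character to the front, then swap the front and back halves of the string.
Working it through for "qlexicon": intermediate "nqlexico", final "xiconqle".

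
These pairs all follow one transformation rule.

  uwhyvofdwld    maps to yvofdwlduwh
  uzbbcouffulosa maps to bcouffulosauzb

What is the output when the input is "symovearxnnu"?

Each output is the input with this applied: move the first 3 characters to the end (rotate left by 3).
"symovearxnnu" → "ovearxnnusym".

ovearxnnusym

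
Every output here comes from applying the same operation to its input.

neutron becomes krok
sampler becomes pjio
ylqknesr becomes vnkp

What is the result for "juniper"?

gkmo

The transformation: shift every letter 3 places backward in the alphabet (wrapping around), then keep every other character starting from the first (positions 1st, 3rd, 5th, ...).
On "juniper": the first step gives "grkfmbo", and the second then gives "gkmo".
(Check on "neutron": → "kbrqolk" → "krok" ✓)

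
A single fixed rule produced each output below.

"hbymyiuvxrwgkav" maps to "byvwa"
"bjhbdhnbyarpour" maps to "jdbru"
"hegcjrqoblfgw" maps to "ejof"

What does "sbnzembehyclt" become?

In each case the input is transformed by: keep one character in every 3, starting at position 2 (positions 2nd, 5th, 8th, ...).
Applying that to "sbnzembehyclt" gives "beec".

beec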